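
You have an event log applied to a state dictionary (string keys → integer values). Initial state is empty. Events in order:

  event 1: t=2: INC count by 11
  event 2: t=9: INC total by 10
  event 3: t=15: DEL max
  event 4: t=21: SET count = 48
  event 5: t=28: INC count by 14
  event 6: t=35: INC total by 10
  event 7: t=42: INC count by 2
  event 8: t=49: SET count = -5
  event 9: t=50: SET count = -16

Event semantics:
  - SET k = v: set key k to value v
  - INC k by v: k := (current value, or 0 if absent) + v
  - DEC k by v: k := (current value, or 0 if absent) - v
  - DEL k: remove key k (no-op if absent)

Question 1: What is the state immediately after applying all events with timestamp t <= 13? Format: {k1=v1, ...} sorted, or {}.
Answer: {count=11, total=10}

Derivation:
Apply events with t <= 13 (2 events):
  after event 1 (t=2: INC count by 11): {count=11}
  after event 2 (t=9: INC total by 10): {count=11, total=10}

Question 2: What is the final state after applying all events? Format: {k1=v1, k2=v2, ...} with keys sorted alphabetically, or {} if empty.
Answer: {count=-16, total=20}

Derivation:
  after event 1 (t=2: INC count by 11): {count=11}
  after event 2 (t=9: INC total by 10): {count=11, total=10}
  after event 3 (t=15: DEL max): {count=11, total=10}
  after event 4 (t=21: SET count = 48): {count=48, total=10}
  after event 5 (t=28: INC count by 14): {count=62, total=10}
  after event 6 (t=35: INC total by 10): {count=62, total=20}
  after event 7 (t=42: INC count by 2): {count=64, total=20}
  after event 8 (t=49: SET count = -5): {count=-5, total=20}
  after event 9 (t=50: SET count = -16): {count=-16, total=20}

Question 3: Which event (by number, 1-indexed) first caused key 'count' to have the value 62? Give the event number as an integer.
Looking for first event where count becomes 62:
  event 1: count = 11
  event 2: count = 11
  event 3: count = 11
  event 4: count = 48
  event 5: count 48 -> 62  <-- first match

Answer: 5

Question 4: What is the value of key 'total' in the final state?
Answer: 20

Derivation:
Track key 'total' through all 9 events:
  event 1 (t=2: INC count by 11): total unchanged
  event 2 (t=9: INC total by 10): total (absent) -> 10
  event 3 (t=15: DEL max): total unchanged
  event 4 (t=21: SET count = 48): total unchanged
  event 5 (t=28: INC count by 14): total unchanged
  event 6 (t=35: INC total by 10): total 10 -> 20
  event 7 (t=42: INC count by 2): total unchanged
  event 8 (t=49: SET count = -5): total unchanged
  event 9 (t=50: SET count = -16): total unchanged
Final: total = 20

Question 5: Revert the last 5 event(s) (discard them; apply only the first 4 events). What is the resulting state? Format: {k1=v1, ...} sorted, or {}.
Keep first 4 events (discard last 5):
  after event 1 (t=2: INC count by 11): {count=11}
  after event 2 (t=9: INC total by 10): {count=11, total=10}
  after event 3 (t=15: DEL max): {count=11, total=10}
  after event 4 (t=21: SET count = 48): {count=48, total=10}

Answer: {count=48, total=10}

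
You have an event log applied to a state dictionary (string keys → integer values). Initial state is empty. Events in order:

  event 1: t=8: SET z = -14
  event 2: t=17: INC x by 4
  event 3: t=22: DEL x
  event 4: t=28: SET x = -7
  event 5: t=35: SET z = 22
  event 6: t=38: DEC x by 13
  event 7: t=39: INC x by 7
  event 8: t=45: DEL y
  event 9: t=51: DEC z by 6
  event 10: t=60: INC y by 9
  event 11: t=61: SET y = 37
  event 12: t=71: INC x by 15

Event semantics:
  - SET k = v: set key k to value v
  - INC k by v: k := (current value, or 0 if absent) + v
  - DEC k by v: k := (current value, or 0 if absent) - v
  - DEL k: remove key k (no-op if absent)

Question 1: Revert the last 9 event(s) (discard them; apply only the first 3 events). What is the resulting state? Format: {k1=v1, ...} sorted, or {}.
Answer: {z=-14}

Derivation:
Keep first 3 events (discard last 9):
  after event 1 (t=8: SET z = -14): {z=-14}
  after event 2 (t=17: INC x by 4): {x=4, z=-14}
  after event 3 (t=22: DEL x): {z=-14}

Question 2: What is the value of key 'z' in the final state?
Answer: 16

Derivation:
Track key 'z' through all 12 events:
  event 1 (t=8: SET z = -14): z (absent) -> -14
  event 2 (t=17: INC x by 4): z unchanged
  event 3 (t=22: DEL x): z unchanged
  event 4 (t=28: SET x = -7): z unchanged
  event 5 (t=35: SET z = 22): z -14 -> 22
  event 6 (t=38: DEC x by 13): z unchanged
  event 7 (t=39: INC x by 7): z unchanged
  event 8 (t=45: DEL y): z unchanged
  event 9 (t=51: DEC z by 6): z 22 -> 16
  event 10 (t=60: INC y by 9): z unchanged
  event 11 (t=61: SET y = 37): z unchanged
  event 12 (t=71: INC x by 15): z unchanged
Final: z = 16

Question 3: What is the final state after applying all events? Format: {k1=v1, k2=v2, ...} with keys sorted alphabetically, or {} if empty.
Answer: {x=2, y=37, z=16}

Derivation:
  after event 1 (t=8: SET z = -14): {z=-14}
  after event 2 (t=17: INC x by 4): {x=4, z=-14}
  after event 3 (t=22: DEL x): {z=-14}
  after event 4 (t=28: SET x = -7): {x=-7, z=-14}
  after event 5 (t=35: SET z = 22): {x=-7, z=22}
  after event 6 (t=38: DEC x by 13): {x=-20, z=22}
  after event 7 (t=39: INC x by 7): {x=-13, z=22}
  after event 8 (t=45: DEL y): {x=-13, z=22}
  after event 9 (t=51: DEC z by 6): {x=-13, z=16}
  after event 10 (t=60: INC y by 9): {x=-13, y=9, z=16}
  after event 11 (t=61: SET y = 37): {x=-13, y=37, z=16}
  after event 12 (t=71: INC x by 15): {x=2, y=37, z=16}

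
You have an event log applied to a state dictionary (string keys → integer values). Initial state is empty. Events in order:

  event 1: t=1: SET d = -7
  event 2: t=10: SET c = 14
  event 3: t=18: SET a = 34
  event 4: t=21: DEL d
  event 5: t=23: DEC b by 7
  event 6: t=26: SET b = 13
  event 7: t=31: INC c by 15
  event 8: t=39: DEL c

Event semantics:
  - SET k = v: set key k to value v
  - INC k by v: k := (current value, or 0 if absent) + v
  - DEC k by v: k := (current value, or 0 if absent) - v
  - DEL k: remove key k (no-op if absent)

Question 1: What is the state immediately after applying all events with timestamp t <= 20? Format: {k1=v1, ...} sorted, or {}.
Apply events with t <= 20 (3 events):
  after event 1 (t=1: SET d = -7): {d=-7}
  after event 2 (t=10: SET c = 14): {c=14, d=-7}
  after event 3 (t=18: SET a = 34): {a=34, c=14, d=-7}

Answer: {a=34, c=14, d=-7}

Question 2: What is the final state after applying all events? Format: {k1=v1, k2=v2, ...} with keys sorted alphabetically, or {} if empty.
Answer: {a=34, b=13}

Derivation:
  after event 1 (t=1: SET d = -7): {d=-7}
  after event 2 (t=10: SET c = 14): {c=14, d=-7}
  after event 3 (t=18: SET a = 34): {a=34, c=14, d=-7}
  after event 4 (t=21: DEL d): {a=34, c=14}
  after event 5 (t=23: DEC b by 7): {a=34, b=-7, c=14}
  after event 6 (t=26: SET b = 13): {a=34, b=13, c=14}
  after event 7 (t=31: INC c by 15): {a=34, b=13, c=29}
  after event 8 (t=39: DEL c): {a=34, b=13}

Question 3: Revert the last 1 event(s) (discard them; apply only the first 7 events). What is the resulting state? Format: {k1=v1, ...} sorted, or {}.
Keep first 7 events (discard last 1):
  after event 1 (t=1: SET d = -7): {d=-7}
  after event 2 (t=10: SET c = 14): {c=14, d=-7}
  after event 3 (t=18: SET a = 34): {a=34, c=14, d=-7}
  after event 4 (t=21: DEL d): {a=34, c=14}
  after event 5 (t=23: DEC b by 7): {a=34, b=-7, c=14}
  after event 6 (t=26: SET b = 13): {a=34, b=13, c=14}
  after event 7 (t=31: INC c by 15): {a=34, b=13, c=29}

Answer: {a=34, b=13, c=29}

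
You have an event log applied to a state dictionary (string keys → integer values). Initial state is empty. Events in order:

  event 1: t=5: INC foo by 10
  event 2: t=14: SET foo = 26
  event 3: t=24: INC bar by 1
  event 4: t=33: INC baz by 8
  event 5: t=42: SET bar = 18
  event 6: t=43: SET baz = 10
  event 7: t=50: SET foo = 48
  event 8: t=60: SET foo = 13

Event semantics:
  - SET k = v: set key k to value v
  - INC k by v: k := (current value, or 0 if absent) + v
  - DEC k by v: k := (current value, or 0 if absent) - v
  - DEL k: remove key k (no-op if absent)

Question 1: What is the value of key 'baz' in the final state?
Track key 'baz' through all 8 events:
  event 1 (t=5: INC foo by 10): baz unchanged
  event 2 (t=14: SET foo = 26): baz unchanged
  event 3 (t=24: INC bar by 1): baz unchanged
  event 4 (t=33: INC baz by 8): baz (absent) -> 8
  event 5 (t=42: SET bar = 18): baz unchanged
  event 6 (t=43: SET baz = 10): baz 8 -> 10
  event 7 (t=50: SET foo = 48): baz unchanged
  event 8 (t=60: SET foo = 13): baz unchanged
Final: baz = 10

Answer: 10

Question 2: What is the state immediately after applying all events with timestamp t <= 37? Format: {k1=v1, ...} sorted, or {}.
Apply events with t <= 37 (4 events):
  after event 1 (t=5: INC foo by 10): {foo=10}
  after event 2 (t=14: SET foo = 26): {foo=26}
  after event 3 (t=24: INC bar by 1): {bar=1, foo=26}
  after event 4 (t=33: INC baz by 8): {bar=1, baz=8, foo=26}

Answer: {bar=1, baz=8, foo=26}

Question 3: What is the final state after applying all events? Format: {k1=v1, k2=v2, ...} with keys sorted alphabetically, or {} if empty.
Answer: {bar=18, baz=10, foo=13}

Derivation:
  after event 1 (t=5: INC foo by 10): {foo=10}
  after event 2 (t=14: SET foo = 26): {foo=26}
  after event 3 (t=24: INC bar by 1): {bar=1, foo=26}
  after event 4 (t=33: INC baz by 8): {bar=1, baz=8, foo=26}
  after event 5 (t=42: SET bar = 18): {bar=18, baz=8, foo=26}
  after event 6 (t=43: SET baz = 10): {bar=18, baz=10, foo=26}
  after event 7 (t=50: SET foo = 48): {bar=18, baz=10, foo=48}
  after event 8 (t=60: SET foo = 13): {bar=18, baz=10, foo=13}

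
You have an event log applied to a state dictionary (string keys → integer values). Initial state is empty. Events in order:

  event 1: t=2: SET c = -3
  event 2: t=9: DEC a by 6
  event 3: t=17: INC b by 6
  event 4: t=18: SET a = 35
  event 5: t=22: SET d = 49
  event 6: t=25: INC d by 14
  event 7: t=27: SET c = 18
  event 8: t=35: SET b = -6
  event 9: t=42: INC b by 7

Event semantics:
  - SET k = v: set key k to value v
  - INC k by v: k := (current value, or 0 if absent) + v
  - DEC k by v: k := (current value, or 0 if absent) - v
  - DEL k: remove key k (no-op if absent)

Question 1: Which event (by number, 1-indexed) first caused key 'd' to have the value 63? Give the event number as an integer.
Answer: 6

Derivation:
Looking for first event where d becomes 63:
  event 5: d = 49
  event 6: d 49 -> 63  <-- first match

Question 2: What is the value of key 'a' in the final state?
Track key 'a' through all 9 events:
  event 1 (t=2: SET c = -3): a unchanged
  event 2 (t=9: DEC a by 6): a (absent) -> -6
  event 3 (t=17: INC b by 6): a unchanged
  event 4 (t=18: SET a = 35): a -6 -> 35
  event 5 (t=22: SET d = 49): a unchanged
  event 6 (t=25: INC d by 14): a unchanged
  event 7 (t=27: SET c = 18): a unchanged
  event 8 (t=35: SET b = -6): a unchanged
  event 9 (t=42: INC b by 7): a unchanged
Final: a = 35

Answer: 35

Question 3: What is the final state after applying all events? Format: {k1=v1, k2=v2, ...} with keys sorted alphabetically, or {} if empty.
  after event 1 (t=2: SET c = -3): {c=-3}
  after event 2 (t=9: DEC a by 6): {a=-6, c=-3}
  after event 3 (t=17: INC b by 6): {a=-6, b=6, c=-3}
  after event 4 (t=18: SET a = 35): {a=35, b=6, c=-3}
  after event 5 (t=22: SET d = 49): {a=35, b=6, c=-3, d=49}
  after event 6 (t=25: INC d by 14): {a=35, b=6, c=-3, d=63}
  after event 7 (t=27: SET c = 18): {a=35, b=6, c=18, d=63}
  after event 8 (t=35: SET b = -6): {a=35, b=-6, c=18, d=63}
  after event 9 (t=42: INC b by 7): {a=35, b=1, c=18, d=63}

Answer: {a=35, b=1, c=18, d=63}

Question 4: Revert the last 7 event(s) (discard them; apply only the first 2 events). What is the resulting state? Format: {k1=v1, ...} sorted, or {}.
Keep first 2 events (discard last 7):
  after event 1 (t=2: SET c = -3): {c=-3}
  after event 2 (t=9: DEC a by 6): {a=-6, c=-3}

Answer: {a=-6, c=-3}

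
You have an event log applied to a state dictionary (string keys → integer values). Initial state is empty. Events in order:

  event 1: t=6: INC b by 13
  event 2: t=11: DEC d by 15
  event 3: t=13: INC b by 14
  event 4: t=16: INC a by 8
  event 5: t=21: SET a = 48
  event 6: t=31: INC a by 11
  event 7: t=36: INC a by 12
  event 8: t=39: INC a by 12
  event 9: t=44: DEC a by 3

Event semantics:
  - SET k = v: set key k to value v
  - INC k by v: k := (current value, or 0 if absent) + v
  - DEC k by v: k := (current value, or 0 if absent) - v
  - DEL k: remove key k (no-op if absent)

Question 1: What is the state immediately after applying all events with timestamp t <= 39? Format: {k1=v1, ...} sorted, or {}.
Apply events with t <= 39 (8 events):
  after event 1 (t=6: INC b by 13): {b=13}
  after event 2 (t=11: DEC d by 15): {b=13, d=-15}
  after event 3 (t=13: INC b by 14): {b=27, d=-15}
  after event 4 (t=16: INC a by 8): {a=8, b=27, d=-15}
  after event 5 (t=21: SET a = 48): {a=48, b=27, d=-15}
  after event 6 (t=31: INC a by 11): {a=59, b=27, d=-15}
  after event 7 (t=36: INC a by 12): {a=71, b=27, d=-15}
  after event 8 (t=39: INC a by 12): {a=83, b=27, d=-15}

Answer: {a=83, b=27, d=-15}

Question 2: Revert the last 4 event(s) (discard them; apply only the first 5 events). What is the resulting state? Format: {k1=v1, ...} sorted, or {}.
Answer: {a=48, b=27, d=-15}

Derivation:
Keep first 5 events (discard last 4):
  after event 1 (t=6: INC b by 13): {b=13}
  after event 2 (t=11: DEC d by 15): {b=13, d=-15}
  after event 3 (t=13: INC b by 14): {b=27, d=-15}
  after event 4 (t=16: INC a by 8): {a=8, b=27, d=-15}
  after event 5 (t=21: SET a = 48): {a=48, b=27, d=-15}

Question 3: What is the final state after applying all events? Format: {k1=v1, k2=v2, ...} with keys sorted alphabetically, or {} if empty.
Answer: {a=80, b=27, d=-15}

Derivation:
  after event 1 (t=6: INC b by 13): {b=13}
  after event 2 (t=11: DEC d by 15): {b=13, d=-15}
  after event 3 (t=13: INC b by 14): {b=27, d=-15}
  after event 4 (t=16: INC a by 8): {a=8, b=27, d=-15}
  after event 5 (t=21: SET a = 48): {a=48, b=27, d=-15}
  after event 6 (t=31: INC a by 11): {a=59, b=27, d=-15}
  after event 7 (t=36: INC a by 12): {a=71, b=27, d=-15}
  after event 8 (t=39: INC a by 12): {a=83, b=27, d=-15}
  after event 9 (t=44: DEC a by 3): {a=80, b=27, d=-15}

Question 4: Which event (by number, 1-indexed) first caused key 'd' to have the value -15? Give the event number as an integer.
Answer: 2

Derivation:
Looking for first event where d becomes -15:
  event 2: d (absent) -> -15  <-- first match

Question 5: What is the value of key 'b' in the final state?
Track key 'b' through all 9 events:
  event 1 (t=6: INC b by 13): b (absent) -> 13
  event 2 (t=11: DEC d by 15): b unchanged
  event 3 (t=13: INC b by 14): b 13 -> 27
  event 4 (t=16: INC a by 8): b unchanged
  event 5 (t=21: SET a = 48): b unchanged
  event 6 (t=31: INC a by 11): b unchanged
  event 7 (t=36: INC a by 12): b unchanged
  event 8 (t=39: INC a by 12): b unchanged
  event 9 (t=44: DEC a by 3): b unchanged
Final: b = 27

Answer: 27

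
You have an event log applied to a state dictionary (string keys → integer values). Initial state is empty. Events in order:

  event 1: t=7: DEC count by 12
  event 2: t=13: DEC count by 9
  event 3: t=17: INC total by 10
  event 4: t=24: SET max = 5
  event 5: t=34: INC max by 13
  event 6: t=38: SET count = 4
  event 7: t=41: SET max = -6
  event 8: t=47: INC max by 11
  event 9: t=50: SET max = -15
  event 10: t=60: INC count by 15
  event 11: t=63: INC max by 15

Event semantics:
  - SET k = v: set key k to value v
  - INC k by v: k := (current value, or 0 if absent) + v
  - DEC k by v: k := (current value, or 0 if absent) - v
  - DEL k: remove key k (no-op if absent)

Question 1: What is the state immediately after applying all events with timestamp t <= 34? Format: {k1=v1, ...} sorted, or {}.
Answer: {count=-21, max=18, total=10}

Derivation:
Apply events with t <= 34 (5 events):
  after event 1 (t=7: DEC count by 12): {count=-12}
  after event 2 (t=13: DEC count by 9): {count=-21}
  after event 3 (t=17: INC total by 10): {count=-21, total=10}
  after event 4 (t=24: SET max = 5): {count=-21, max=5, total=10}
  after event 5 (t=34: INC max by 13): {count=-21, max=18, total=10}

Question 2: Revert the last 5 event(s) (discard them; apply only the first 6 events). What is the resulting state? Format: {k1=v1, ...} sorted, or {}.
Keep first 6 events (discard last 5):
  after event 1 (t=7: DEC count by 12): {count=-12}
  after event 2 (t=13: DEC count by 9): {count=-21}
  after event 3 (t=17: INC total by 10): {count=-21, total=10}
  after event 4 (t=24: SET max = 5): {count=-21, max=5, total=10}
  after event 5 (t=34: INC max by 13): {count=-21, max=18, total=10}
  after event 6 (t=38: SET count = 4): {count=4, max=18, total=10}

Answer: {count=4, max=18, total=10}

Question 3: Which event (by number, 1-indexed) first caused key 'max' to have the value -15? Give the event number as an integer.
Looking for first event where max becomes -15:
  event 4: max = 5
  event 5: max = 18
  event 6: max = 18
  event 7: max = -6
  event 8: max = 5
  event 9: max 5 -> -15  <-- first match

Answer: 9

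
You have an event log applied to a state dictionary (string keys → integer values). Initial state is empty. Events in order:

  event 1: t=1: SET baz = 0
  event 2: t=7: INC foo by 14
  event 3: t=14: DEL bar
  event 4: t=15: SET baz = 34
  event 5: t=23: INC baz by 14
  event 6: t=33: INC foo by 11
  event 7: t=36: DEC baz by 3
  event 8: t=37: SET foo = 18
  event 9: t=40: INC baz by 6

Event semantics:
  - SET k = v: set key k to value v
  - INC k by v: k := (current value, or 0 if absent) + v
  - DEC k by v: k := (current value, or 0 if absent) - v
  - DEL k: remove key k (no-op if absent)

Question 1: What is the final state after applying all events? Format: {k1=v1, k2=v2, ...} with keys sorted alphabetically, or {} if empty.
  after event 1 (t=1: SET baz = 0): {baz=0}
  after event 2 (t=7: INC foo by 14): {baz=0, foo=14}
  after event 3 (t=14: DEL bar): {baz=0, foo=14}
  after event 4 (t=15: SET baz = 34): {baz=34, foo=14}
  after event 5 (t=23: INC baz by 14): {baz=48, foo=14}
  after event 6 (t=33: INC foo by 11): {baz=48, foo=25}
  after event 7 (t=36: DEC baz by 3): {baz=45, foo=25}
  after event 8 (t=37: SET foo = 18): {baz=45, foo=18}
  after event 9 (t=40: INC baz by 6): {baz=51, foo=18}

Answer: {baz=51, foo=18}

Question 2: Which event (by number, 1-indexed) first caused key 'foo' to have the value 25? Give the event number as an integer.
Answer: 6

Derivation:
Looking for first event where foo becomes 25:
  event 2: foo = 14
  event 3: foo = 14
  event 4: foo = 14
  event 5: foo = 14
  event 6: foo 14 -> 25  <-- first match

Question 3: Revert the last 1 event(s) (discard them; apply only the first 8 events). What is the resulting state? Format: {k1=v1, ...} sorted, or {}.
Answer: {baz=45, foo=18}

Derivation:
Keep first 8 events (discard last 1):
  after event 1 (t=1: SET baz = 0): {baz=0}
  after event 2 (t=7: INC foo by 14): {baz=0, foo=14}
  after event 3 (t=14: DEL bar): {baz=0, foo=14}
  after event 4 (t=15: SET baz = 34): {baz=34, foo=14}
  after event 5 (t=23: INC baz by 14): {baz=48, foo=14}
  after event 6 (t=33: INC foo by 11): {baz=48, foo=25}
  after event 7 (t=36: DEC baz by 3): {baz=45, foo=25}
  after event 8 (t=37: SET foo = 18): {baz=45, foo=18}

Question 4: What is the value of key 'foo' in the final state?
Answer: 18

Derivation:
Track key 'foo' through all 9 events:
  event 1 (t=1: SET baz = 0): foo unchanged
  event 2 (t=7: INC foo by 14): foo (absent) -> 14
  event 3 (t=14: DEL bar): foo unchanged
  event 4 (t=15: SET baz = 34): foo unchanged
  event 5 (t=23: INC baz by 14): foo unchanged
  event 6 (t=33: INC foo by 11): foo 14 -> 25
  event 7 (t=36: DEC baz by 3): foo unchanged
  event 8 (t=37: SET foo = 18): foo 25 -> 18
  event 9 (t=40: INC baz by 6): foo unchanged
Final: foo = 18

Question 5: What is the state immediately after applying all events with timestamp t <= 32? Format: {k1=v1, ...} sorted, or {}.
Answer: {baz=48, foo=14}

Derivation:
Apply events with t <= 32 (5 events):
  after event 1 (t=1: SET baz = 0): {baz=0}
  after event 2 (t=7: INC foo by 14): {baz=0, foo=14}
  after event 3 (t=14: DEL bar): {baz=0, foo=14}
  after event 4 (t=15: SET baz = 34): {baz=34, foo=14}
  after event 5 (t=23: INC baz by 14): {baz=48, foo=14}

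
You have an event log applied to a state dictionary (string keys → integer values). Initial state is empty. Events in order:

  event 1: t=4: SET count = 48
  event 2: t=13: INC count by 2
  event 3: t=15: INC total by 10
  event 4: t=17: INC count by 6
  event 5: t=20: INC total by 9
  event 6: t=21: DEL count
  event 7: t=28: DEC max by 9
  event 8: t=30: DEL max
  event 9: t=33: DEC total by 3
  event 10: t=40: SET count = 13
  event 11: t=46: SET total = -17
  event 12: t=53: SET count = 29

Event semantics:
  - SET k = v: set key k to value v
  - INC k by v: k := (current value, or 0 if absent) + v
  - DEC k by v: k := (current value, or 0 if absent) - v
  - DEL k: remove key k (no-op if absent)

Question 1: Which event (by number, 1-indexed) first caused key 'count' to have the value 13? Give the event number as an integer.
Answer: 10

Derivation:
Looking for first event where count becomes 13:
  event 1: count = 48
  event 2: count = 50
  event 3: count = 50
  event 4: count = 56
  event 5: count = 56
  event 6: count = (absent)
  event 10: count (absent) -> 13  <-- first match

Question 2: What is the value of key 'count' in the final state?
Answer: 29

Derivation:
Track key 'count' through all 12 events:
  event 1 (t=4: SET count = 48): count (absent) -> 48
  event 2 (t=13: INC count by 2): count 48 -> 50
  event 3 (t=15: INC total by 10): count unchanged
  event 4 (t=17: INC count by 6): count 50 -> 56
  event 5 (t=20: INC total by 9): count unchanged
  event 6 (t=21: DEL count): count 56 -> (absent)
  event 7 (t=28: DEC max by 9): count unchanged
  event 8 (t=30: DEL max): count unchanged
  event 9 (t=33: DEC total by 3): count unchanged
  event 10 (t=40: SET count = 13): count (absent) -> 13
  event 11 (t=46: SET total = -17): count unchanged
  event 12 (t=53: SET count = 29): count 13 -> 29
Final: count = 29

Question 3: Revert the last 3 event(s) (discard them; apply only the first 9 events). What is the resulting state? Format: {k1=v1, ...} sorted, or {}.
Answer: {total=16}

Derivation:
Keep first 9 events (discard last 3):
  after event 1 (t=4: SET count = 48): {count=48}
  after event 2 (t=13: INC count by 2): {count=50}
  after event 3 (t=15: INC total by 10): {count=50, total=10}
  after event 4 (t=17: INC count by 6): {count=56, total=10}
  after event 5 (t=20: INC total by 9): {count=56, total=19}
  after event 6 (t=21: DEL count): {total=19}
  after event 7 (t=28: DEC max by 9): {max=-9, total=19}
  after event 8 (t=30: DEL max): {total=19}
  after event 9 (t=33: DEC total by 3): {total=16}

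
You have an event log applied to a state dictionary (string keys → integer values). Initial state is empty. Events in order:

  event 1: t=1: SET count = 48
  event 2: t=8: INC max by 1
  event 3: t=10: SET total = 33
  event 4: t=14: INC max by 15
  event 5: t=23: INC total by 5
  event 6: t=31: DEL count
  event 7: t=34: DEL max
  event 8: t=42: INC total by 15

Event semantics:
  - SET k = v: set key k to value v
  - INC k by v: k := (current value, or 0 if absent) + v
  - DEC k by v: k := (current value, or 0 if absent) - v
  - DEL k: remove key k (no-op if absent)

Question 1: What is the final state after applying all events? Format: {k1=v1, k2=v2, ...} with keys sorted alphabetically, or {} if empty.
  after event 1 (t=1: SET count = 48): {count=48}
  after event 2 (t=8: INC max by 1): {count=48, max=1}
  after event 3 (t=10: SET total = 33): {count=48, max=1, total=33}
  after event 4 (t=14: INC max by 15): {count=48, max=16, total=33}
  after event 5 (t=23: INC total by 5): {count=48, max=16, total=38}
  after event 6 (t=31: DEL count): {max=16, total=38}
  after event 7 (t=34: DEL max): {total=38}
  after event 8 (t=42: INC total by 15): {total=53}

Answer: {total=53}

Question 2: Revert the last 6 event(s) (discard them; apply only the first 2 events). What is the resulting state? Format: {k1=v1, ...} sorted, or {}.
Keep first 2 events (discard last 6):
  after event 1 (t=1: SET count = 48): {count=48}
  after event 2 (t=8: INC max by 1): {count=48, max=1}

Answer: {count=48, max=1}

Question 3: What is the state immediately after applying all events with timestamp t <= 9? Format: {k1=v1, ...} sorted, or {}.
Apply events with t <= 9 (2 events):
  after event 1 (t=1: SET count = 48): {count=48}
  after event 2 (t=8: INC max by 1): {count=48, max=1}

Answer: {count=48, max=1}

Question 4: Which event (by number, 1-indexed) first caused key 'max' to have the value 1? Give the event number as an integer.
Looking for first event where max becomes 1:
  event 2: max (absent) -> 1  <-- first match

Answer: 2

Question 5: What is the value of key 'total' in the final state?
Track key 'total' through all 8 events:
  event 1 (t=1: SET count = 48): total unchanged
  event 2 (t=8: INC max by 1): total unchanged
  event 3 (t=10: SET total = 33): total (absent) -> 33
  event 4 (t=14: INC max by 15): total unchanged
  event 5 (t=23: INC total by 5): total 33 -> 38
  event 6 (t=31: DEL count): total unchanged
  event 7 (t=34: DEL max): total unchanged
  event 8 (t=42: INC total by 15): total 38 -> 53
Final: total = 53

Answer: 53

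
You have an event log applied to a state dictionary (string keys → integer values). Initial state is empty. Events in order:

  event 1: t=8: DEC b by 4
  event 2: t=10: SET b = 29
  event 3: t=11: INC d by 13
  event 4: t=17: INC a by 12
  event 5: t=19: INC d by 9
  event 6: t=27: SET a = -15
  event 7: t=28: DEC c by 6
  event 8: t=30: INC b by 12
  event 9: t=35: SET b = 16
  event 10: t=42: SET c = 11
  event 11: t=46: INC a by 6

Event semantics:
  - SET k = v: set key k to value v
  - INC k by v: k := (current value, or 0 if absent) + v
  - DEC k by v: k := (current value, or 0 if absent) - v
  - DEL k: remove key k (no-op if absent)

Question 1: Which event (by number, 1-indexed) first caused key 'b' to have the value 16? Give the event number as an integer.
Looking for first event where b becomes 16:
  event 1: b = -4
  event 2: b = 29
  event 3: b = 29
  event 4: b = 29
  event 5: b = 29
  event 6: b = 29
  event 7: b = 29
  event 8: b = 41
  event 9: b 41 -> 16  <-- first match

Answer: 9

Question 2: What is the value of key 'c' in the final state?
Answer: 11

Derivation:
Track key 'c' through all 11 events:
  event 1 (t=8: DEC b by 4): c unchanged
  event 2 (t=10: SET b = 29): c unchanged
  event 3 (t=11: INC d by 13): c unchanged
  event 4 (t=17: INC a by 12): c unchanged
  event 5 (t=19: INC d by 9): c unchanged
  event 6 (t=27: SET a = -15): c unchanged
  event 7 (t=28: DEC c by 6): c (absent) -> -6
  event 8 (t=30: INC b by 12): c unchanged
  event 9 (t=35: SET b = 16): c unchanged
  event 10 (t=42: SET c = 11): c -6 -> 11
  event 11 (t=46: INC a by 6): c unchanged
Final: c = 11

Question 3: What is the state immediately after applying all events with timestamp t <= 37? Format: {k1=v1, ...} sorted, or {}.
Answer: {a=-15, b=16, c=-6, d=22}

Derivation:
Apply events with t <= 37 (9 events):
  after event 1 (t=8: DEC b by 4): {b=-4}
  after event 2 (t=10: SET b = 29): {b=29}
  after event 3 (t=11: INC d by 13): {b=29, d=13}
  after event 4 (t=17: INC a by 12): {a=12, b=29, d=13}
  after event 5 (t=19: INC d by 9): {a=12, b=29, d=22}
  after event 6 (t=27: SET a = -15): {a=-15, b=29, d=22}
  after event 7 (t=28: DEC c by 6): {a=-15, b=29, c=-6, d=22}
  after event 8 (t=30: INC b by 12): {a=-15, b=41, c=-6, d=22}
  after event 9 (t=35: SET b = 16): {a=-15, b=16, c=-6, d=22}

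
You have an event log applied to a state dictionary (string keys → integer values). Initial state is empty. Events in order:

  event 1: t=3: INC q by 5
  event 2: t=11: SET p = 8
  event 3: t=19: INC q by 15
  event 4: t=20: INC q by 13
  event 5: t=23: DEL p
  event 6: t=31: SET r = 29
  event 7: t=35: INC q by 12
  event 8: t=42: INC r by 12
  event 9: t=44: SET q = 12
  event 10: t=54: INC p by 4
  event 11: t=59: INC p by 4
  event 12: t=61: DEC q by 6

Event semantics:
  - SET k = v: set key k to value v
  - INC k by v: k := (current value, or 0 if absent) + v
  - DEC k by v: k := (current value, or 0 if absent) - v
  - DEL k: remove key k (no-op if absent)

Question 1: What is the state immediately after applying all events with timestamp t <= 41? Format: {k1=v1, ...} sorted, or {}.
Answer: {q=45, r=29}

Derivation:
Apply events with t <= 41 (7 events):
  after event 1 (t=3: INC q by 5): {q=5}
  after event 2 (t=11: SET p = 8): {p=8, q=5}
  after event 3 (t=19: INC q by 15): {p=8, q=20}
  after event 4 (t=20: INC q by 13): {p=8, q=33}
  after event 5 (t=23: DEL p): {q=33}
  after event 6 (t=31: SET r = 29): {q=33, r=29}
  after event 7 (t=35: INC q by 12): {q=45, r=29}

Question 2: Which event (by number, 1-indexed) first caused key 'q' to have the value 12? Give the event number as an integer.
Answer: 9

Derivation:
Looking for first event where q becomes 12:
  event 1: q = 5
  event 2: q = 5
  event 3: q = 20
  event 4: q = 33
  event 5: q = 33
  event 6: q = 33
  event 7: q = 45
  event 8: q = 45
  event 9: q 45 -> 12  <-- first match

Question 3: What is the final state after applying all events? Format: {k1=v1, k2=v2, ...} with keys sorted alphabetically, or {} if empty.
Answer: {p=8, q=6, r=41}

Derivation:
  after event 1 (t=3: INC q by 5): {q=5}
  after event 2 (t=11: SET p = 8): {p=8, q=5}
  after event 3 (t=19: INC q by 15): {p=8, q=20}
  after event 4 (t=20: INC q by 13): {p=8, q=33}
  after event 5 (t=23: DEL p): {q=33}
  after event 6 (t=31: SET r = 29): {q=33, r=29}
  after event 7 (t=35: INC q by 12): {q=45, r=29}
  after event 8 (t=42: INC r by 12): {q=45, r=41}
  after event 9 (t=44: SET q = 12): {q=12, r=41}
  after event 10 (t=54: INC p by 4): {p=4, q=12, r=41}
  after event 11 (t=59: INC p by 4): {p=8, q=12, r=41}
  after event 12 (t=61: DEC q by 6): {p=8, q=6, r=41}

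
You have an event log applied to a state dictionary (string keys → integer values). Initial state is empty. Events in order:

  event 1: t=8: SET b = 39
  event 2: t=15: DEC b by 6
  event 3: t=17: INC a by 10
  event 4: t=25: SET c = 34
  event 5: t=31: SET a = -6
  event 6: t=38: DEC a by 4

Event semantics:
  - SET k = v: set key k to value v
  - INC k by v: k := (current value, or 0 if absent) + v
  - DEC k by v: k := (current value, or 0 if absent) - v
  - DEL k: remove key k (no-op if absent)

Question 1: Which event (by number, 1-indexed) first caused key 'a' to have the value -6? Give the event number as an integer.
Looking for first event where a becomes -6:
  event 3: a = 10
  event 4: a = 10
  event 5: a 10 -> -6  <-- first match

Answer: 5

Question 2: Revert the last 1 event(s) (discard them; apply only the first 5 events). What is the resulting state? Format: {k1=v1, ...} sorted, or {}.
Answer: {a=-6, b=33, c=34}

Derivation:
Keep first 5 events (discard last 1):
  after event 1 (t=8: SET b = 39): {b=39}
  after event 2 (t=15: DEC b by 6): {b=33}
  after event 3 (t=17: INC a by 10): {a=10, b=33}
  after event 4 (t=25: SET c = 34): {a=10, b=33, c=34}
  after event 5 (t=31: SET a = -6): {a=-6, b=33, c=34}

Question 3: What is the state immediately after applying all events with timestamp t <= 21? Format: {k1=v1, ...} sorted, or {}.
Answer: {a=10, b=33}

Derivation:
Apply events with t <= 21 (3 events):
  after event 1 (t=8: SET b = 39): {b=39}
  after event 2 (t=15: DEC b by 6): {b=33}
  after event 3 (t=17: INC a by 10): {a=10, b=33}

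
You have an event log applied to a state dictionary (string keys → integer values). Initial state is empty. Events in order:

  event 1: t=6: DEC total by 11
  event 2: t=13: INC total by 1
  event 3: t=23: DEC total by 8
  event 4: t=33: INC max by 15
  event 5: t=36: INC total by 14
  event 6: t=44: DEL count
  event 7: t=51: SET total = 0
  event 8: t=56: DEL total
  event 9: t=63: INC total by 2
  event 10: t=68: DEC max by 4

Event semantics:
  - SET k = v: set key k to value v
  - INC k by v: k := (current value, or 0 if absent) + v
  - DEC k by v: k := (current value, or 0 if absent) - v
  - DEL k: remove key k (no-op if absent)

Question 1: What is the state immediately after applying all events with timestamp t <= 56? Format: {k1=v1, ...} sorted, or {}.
Answer: {max=15}

Derivation:
Apply events with t <= 56 (8 events):
  after event 1 (t=6: DEC total by 11): {total=-11}
  after event 2 (t=13: INC total by 1): {total=-10}
  after event 3 (t=23: DEC total by 8): {total=-18}
  after event 4 (t=33: INC max by 15): {max=15, total=-18}
  after event 5 (t=36: INC total by 14): {max=15, total=-4}
  after event 6 (t=44: DEL count): {max=15, total=-4}
  after event 7 (t=51: SET total = 0): {max=15, total=0}
  after event 8 (t=56: DEL total): {max=15}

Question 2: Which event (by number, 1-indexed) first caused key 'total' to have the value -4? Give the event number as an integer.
Looking for first event where total becomes -4:
  event 1: total = -11
  event 2: total = -10
  event 3: total = -18
  event 4: total = -18
  event 5: total -18 -> -4  <-- first match

Answer: 5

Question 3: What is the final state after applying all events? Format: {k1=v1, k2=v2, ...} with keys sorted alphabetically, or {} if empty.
Answer: {max=11, total=2}

Derivation:
  after event 1 (t=6: DEC total by 11): {total=-11}
  after event 2 (t=13: INC total by 1): {total=-10}
  after event 3 (t=23: DEC total by 8): {total=-18}
  after event 4 (t=33: INC max by 15): {max=15, total=-18}
  after event 5 (t=36: INC total by 14): {max=15, total=-4}
  after event 6 (t=44: DEL count): {max=15, total=-4}
  after event 7 (t=51: SET total = 0): {max=15, total=0}
  after event 8 (t=56: DEL total): {max=15}
  after event 9 (t=63: INC total by 2): {max=15, total=2}
  after event 10 (t=68: DEC max by 4): {max=11, total=2}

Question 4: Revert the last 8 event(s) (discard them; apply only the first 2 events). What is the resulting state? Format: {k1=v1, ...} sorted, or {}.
Keep first 2 events (discard last 8):
  after event 1 (t=6: DEC total by 11): {total=-11}
  after event 2 (t=13: INC total by 1): {total=-10}

Answer: {total=-10}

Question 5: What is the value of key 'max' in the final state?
Track key 'max' through all 10 events:
  event 1 (t=6: DEC total by 11): max unchanged
  event 2 (t=13: INC total by 1): max unchanged
  event 3 (t=23: DEC total by 8): max unchanged
  event 4 (t=33: INC max by 15): max (absent) -> 15
  event 5 (t=36: INC total by 14): max unchanged
  event 6 (t=44: DEL count): max unchanged
  event 7 (t=51: SET total = 0): max unchanged
  event 8 (t=56: DEL total): max unchanged
  event 9 (t=63: INC total by 2): max unchanged
  event 10 (t=68: DEC max by 4): max 15 -> 11
Final: max = 11

Answer: 11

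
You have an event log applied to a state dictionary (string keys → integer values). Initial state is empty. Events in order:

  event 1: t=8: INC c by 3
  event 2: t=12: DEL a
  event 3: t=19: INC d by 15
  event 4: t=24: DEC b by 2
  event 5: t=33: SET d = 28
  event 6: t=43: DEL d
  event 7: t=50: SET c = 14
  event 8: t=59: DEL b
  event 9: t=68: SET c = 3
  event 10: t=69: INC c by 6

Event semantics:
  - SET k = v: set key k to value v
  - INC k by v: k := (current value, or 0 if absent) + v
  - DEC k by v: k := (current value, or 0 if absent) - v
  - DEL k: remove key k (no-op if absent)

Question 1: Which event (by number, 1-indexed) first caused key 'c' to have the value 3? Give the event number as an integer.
Looking for first event where c becomes 3:
  event 1: c (absent) -> 3  <-- first match

Answer: 1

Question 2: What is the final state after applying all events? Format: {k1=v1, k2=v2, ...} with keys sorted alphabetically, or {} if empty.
  after event 1 (t=8: INC c by 3): {c=3}
  after event 2 (t=12: DEL a): {c=3}
  after event 3 (t=19: INC d by 15): {c=3, d=15}
  after event 4 (t=24: DEC b by 2): {b=-2, c=3, d=15}
  after event 5 (t=33: SET d = 28): {b=-2, c=3, d=28}
  after event 6 (t=43: DEL d): {b=-2, c=3}
  after event 7 (t=50: SET c = 14): {b=-2, c=14}
  after event 8 (t=59: DEL b): {c=14}
  after event 9 (t=68: SET c = 3): {c=3}
  after event 10 (t=69: INC c by 6): {c=9}

Answer: {c=9}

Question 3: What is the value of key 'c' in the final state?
Answer: 9

Derivation:
Track key 'c' through all 10 events:
  event 1 (t=8: INC c by 3): c (absent) -> 3
  event 2 (t=12: DEL a): c unchanged
  event 3 (t=19: INC d by 15): c unchanged
  event 4 (t=24: DEC b by 2): c unchanged
  event 5 (t=33: SET d = 28): c unchanged
  event 6 (t=43: DEL d): c unchanged
  event 7 (t=50: SET c = 14): c 3 -> 14
  event 8 (t=59: DEL b): c unchanged
  event 9 (t=68: SET c = 3): c 14 -> 3
  event 10 (t=69: INC c by 6): c 3 -> 9
Final: c = 9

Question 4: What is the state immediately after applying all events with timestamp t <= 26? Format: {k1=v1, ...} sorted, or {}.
Apply events with t <= 26 (4 events):
  after event 1 (t=8: INC c by 3): {c=3}
  after event 2 (t=12: DEL a): {c=3}
  after event 3 (t=19: INC d by 15): {c=3, d=15}
  after event 4 (t=24: DEC b by 2): {b=-2, c=3, d=15}

Answer: {b=-2, c=3, d=15}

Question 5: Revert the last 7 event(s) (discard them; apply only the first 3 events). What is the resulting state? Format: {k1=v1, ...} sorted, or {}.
Answer: {c=3, d=15}

Derivation:
Keep first 3 events (discard last 7):
  after event 1 (t=8: INC c by 3): {c=3}
  after event 2 (t=12: DEL a): {c=3}
  after event 3 (t=19: INC d by 15): {c=3, d=15}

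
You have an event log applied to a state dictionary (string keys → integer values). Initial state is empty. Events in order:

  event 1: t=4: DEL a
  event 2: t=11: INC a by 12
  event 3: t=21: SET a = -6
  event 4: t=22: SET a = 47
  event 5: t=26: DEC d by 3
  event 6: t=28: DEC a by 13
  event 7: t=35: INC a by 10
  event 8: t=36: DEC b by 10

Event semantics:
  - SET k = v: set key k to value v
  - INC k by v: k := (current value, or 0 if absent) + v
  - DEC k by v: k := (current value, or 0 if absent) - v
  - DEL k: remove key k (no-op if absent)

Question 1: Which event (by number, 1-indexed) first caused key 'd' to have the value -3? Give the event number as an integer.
Answer: 5

Derivation:
Looking for first event where d becomes -3:
  event 5: d (absent) -> -3  <-- first match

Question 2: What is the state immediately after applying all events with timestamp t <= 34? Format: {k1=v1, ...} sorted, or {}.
Apply events with t <= 34 (6 events):
  after event 1 (t=4: DEL a): {}
  after event 2 (t=11: INC a by 12): {a=12}
  after event 3 (t=21: SET a = -6): {a=-6}
  after event 4 (t=22: SET a = 47): {a=47}
  after event 5 (t=26: DEC d by 3): {a=47, d=-3}
  after event 6 (t=28: DEC a by 13): {a=34, d=-3}

Answer: {a=34, d=-3}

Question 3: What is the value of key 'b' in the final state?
Track key 'b' through all 8 events:
  event 1 (t=4: DEL a): b unchanged
  event 2 (t=11: INC a by 12): b unchanged
  event 3 (t=21: SET a = -6): b unchanged
  event 4 (t=22: SET a = 47): b unchanged
  event 5 (t=26: DEC d by 3): b unchanged
  event 6 (t=28: DEC a by 13): b unchanged
  event 7 (t=35: INC a by 10): b unchanged
  event 8 (t=36: DEC b by 10): b (absent) -> -10
Final: b = -10

Answer: -10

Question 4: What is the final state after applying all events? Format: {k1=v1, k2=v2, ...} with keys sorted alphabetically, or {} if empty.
Answer: {a=44, b=-10, d=-3}

Derivation:
  after event 1 (t=4: DEL a): {}
  after event 2 (t=11: INC a by 12): {a=12}
  after event 3 (t=21: SET a = -6): {a=-6}
  after event 4 (t=22: SET a = 47): {a=47}
  after event 5 (t=26: DEC d by 3): {a=47, d=-3}
  after event 6 (t=28: DEC a by 13): {a=34, d=-3}
  after event 7 (t=35: INC a by 10): {a=44, d=-3}
  after event 8 (t=36: DEC b by 10): {a=44, b=-10, d=-3}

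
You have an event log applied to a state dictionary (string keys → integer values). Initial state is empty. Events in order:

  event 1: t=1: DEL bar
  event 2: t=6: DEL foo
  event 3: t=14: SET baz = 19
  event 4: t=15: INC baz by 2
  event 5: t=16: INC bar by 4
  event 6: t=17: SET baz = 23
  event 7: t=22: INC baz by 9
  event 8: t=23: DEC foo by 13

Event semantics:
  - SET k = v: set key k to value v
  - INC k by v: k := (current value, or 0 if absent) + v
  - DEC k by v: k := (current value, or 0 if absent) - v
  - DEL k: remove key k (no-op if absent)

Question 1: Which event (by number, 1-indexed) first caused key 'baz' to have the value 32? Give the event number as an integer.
Looking for first event where baz becomes 32:
  event 3: baz = 19
  event 4: baz = 21
  event 5: baz = 21
  event 6: baz = 23
  event 7: baz 23 -> 32  <-- first match

Answer: 7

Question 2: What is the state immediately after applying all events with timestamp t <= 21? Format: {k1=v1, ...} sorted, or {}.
Apply events with t <= 21 (6 events):
  after event 1 (t=1: DEL bar): {}
  after event 2 (t=6: DEL foo): {}
  after event 3 (t=14: SET baz = 19): {baz=19}
  after event 4 (t=15: INC baz by 2): {baz=21}
  after event 5 (t=16: INC bar by 4): {bar=4, baz=21}
  after event 6 (t=17: SET baz = 23): {bar=4, baz=23}

Answer: {bar=4, baz=23}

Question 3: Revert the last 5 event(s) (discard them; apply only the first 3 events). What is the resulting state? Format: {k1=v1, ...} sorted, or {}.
Answer: {baz=19}

Derivation:
Keep first 3 events (discard last 5):
  after event 1 (t=1: DEL bar): {}
  after event 2 (t=6: DEL foo): {}
  after event 3 (t=14: SET baz = 19): {baz=19}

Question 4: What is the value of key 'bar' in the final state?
Answer: 4

Derivation:
Track key 'bar' through all 8 events:
  event 1 (t=1: DEL bar): bar (absent) -> (absent)
  event 2 (t=6: DEL foo): bar unchanged
  event 3 (t=14: SET baz = 19): bar unchanged
  event 4 (t=15: INC baz by 2): bar unchanged
  event 5 (t=16: INC bar by 4): bar (absent) -> 4
  event 6 (t=17: SET baz = 23): bar unchanged
  event 7 (t=22: INC baz by 9): bar unchanged
  event 8 (t=23: DEC foo by 13): bar unchanged
Final: bar = 4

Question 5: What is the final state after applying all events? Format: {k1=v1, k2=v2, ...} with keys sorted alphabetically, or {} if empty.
Answer: {bar=4, baz=32, foo=-13}

Derivation:
  after event 1 (t=1: DEL bar): {}
  after event 2 (t=6: DEL foo): {}
  after event 3 (t=14: SET baz = 19): {baz=19}
  after event 4 (t=15: INC baz by 2): {baz=21}
  after event 5 (t=16: INC bar by 4): {bar=4, baz=21}
  after event 6 (t=17: SET baz = 23): {bar=4, baz=23}
  after event 7 (t=22: INC baz by 9): {bar=4, baz=32}
  after event 8 (t=23: DEC foo by 13): {bar=4, baz=32, foo=-13}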